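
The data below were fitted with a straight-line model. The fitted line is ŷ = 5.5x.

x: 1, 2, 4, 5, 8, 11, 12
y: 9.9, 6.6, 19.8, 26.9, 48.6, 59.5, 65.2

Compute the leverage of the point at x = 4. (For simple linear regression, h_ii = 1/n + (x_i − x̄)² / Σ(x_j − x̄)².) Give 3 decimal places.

x̄ = (1 + 2 + 4 + 5 + 8 + 11 + 12)/7 = 6.14286
Σ(x − x̄)² = 26.449 + 17.1633 + 4.59184 + 1.30612 + 3.44898 + 23.5918 + 34.3061 = 110.857
h = 1/7 + (-2.14286)²/110.857 = 0.142857 + 0.0414212 = 0.184

h = 0.184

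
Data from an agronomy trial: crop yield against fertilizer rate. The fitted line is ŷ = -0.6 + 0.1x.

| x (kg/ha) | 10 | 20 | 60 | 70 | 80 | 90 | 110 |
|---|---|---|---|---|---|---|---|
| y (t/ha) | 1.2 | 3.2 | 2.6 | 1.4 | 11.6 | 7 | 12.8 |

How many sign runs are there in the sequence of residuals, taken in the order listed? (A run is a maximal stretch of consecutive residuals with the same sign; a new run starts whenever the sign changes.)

x=10: ŷ = -0.6 + 0.1·10 = 0.4; e = 1.2 − 0.4 = 0.8
x=20: ŷ = -0.6 + 0.1·20 = 1.4; e = 3.2 − 1.4 = 1.8
x=60: ŷ = -0.6 + 0.1·60 = 5.4; e = 2.6 − 5.4 = -2.8
x=70: ŷ = -0.6 + 0.1·70 = 6.4; e = 1.4 − 6.4 = -5
x=80: ŷ = -0.6 + 0.1·80 = 7.4; e = 11.6 − 7.4 = 4.2
x=90: ŷ = -0.6 + 0.1·90 = 8.4; e = 7 − 8.4 = -1.4
x=110: ŷ = -0.6 + 0.1·110 = 10.4; e = 12.8 − 10.4 = 2.4
Signs: + + − − + − +
Runs: +×2, −×2, +×1, −×1, +×1 → 5

5 runs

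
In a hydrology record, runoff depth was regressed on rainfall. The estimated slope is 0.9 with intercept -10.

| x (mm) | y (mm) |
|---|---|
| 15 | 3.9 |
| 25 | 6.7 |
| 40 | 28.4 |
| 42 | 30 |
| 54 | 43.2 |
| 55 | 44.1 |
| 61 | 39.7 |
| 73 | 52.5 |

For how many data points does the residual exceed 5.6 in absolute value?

x=15: ŷ = -10 + 0.9·15 = 3.5; e = 3.9 − 3.5 = 0.4
x=25: ŷ = -10 + 0.9·25 = 12.5; e = 6.7 − 12.5 = -5.8
x=40: ŷ = -10 + 0.9·40 = 26; e = 28.4 − 26 = 2.4
x=42: ŷ = -10 + 0.9·42 = 27.8; e = 30 − 27.8 = 2.2
x=54: ŷ = -10 + 0.9·54 = 38.6; e = 43.2 − 38.6 = 4.6
x=55: ŷ = -10 + 0.9·55 = 39.5; e = 44.1 − 39.5 = 4.6
x=61: ŷ = -10 + 0.9·61 = 44.9; e = 39.7 − 44.9 = -5.2
x=73: ŷ = -10 + 0.9·73 = 55.7; e = 52.5 − 55.7 = -3.2
|e| > 5.6: x=25 (|e|=5.8) → 1

1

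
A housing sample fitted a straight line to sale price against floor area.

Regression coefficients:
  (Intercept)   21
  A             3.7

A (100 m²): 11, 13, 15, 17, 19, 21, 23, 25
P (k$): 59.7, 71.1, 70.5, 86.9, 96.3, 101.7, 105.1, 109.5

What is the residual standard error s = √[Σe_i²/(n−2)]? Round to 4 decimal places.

s = 4.1633

A=11: P̂ = 21 + 3.7·11 = 61.7; e = 59.7 − 61.7 = -2
A=13: P̂ = 21 + 3.7·13 = 69.1; e = 71.1 − 69.1 = 2
A=15: P̂ = 21 + 3.7·15 = 76.5; e = 70.5 − 76.5 = -6
A=17: P̂ = 21 + 3.7·17 = 83.9; e = 86.9 − 83.9 = 3
A=19: P̂ = 21 + 3.7·19 = 91.3; e = 96.3 − 91.3 = 5
A=21: P̂ = 21 + 3.7·21 = 98.7; e = 101.7 − 98.7 = 3
A=23: P̂ = 21 + 3.7·23 = 106.1; e = 105.1 − 106.1 = -1
A=25: P̂ = 21 + 3.7·25 = 113.5; e = 109.5 − 113.5 = -4
SSE = 4 + 4 + 36 + 9 + 25 + 9 + 1 + 16 = 104
s = √(104/6) = √17.3333 ≈ 4.1633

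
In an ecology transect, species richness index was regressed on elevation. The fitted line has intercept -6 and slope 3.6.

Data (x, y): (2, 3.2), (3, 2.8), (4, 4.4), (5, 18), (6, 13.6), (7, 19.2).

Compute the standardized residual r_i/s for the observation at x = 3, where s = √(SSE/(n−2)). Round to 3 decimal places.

x=2: ŷ = -6 + 3.6·2 = 1.2; r = 3.2 − 1.2 = 2
x=3: ŷ = -6 + 3.6·3 = 4.8; r = 2.8 − 4.8 = -2
x=4: ŷ = -6 + 3.6·4 = 8.4; r = 4.4 − 8.4 = -4
x=5: ŷ = -6 + 3.6·5 = 12; r = 18 − 12 = 6
x=6: ŷ = -6 + 3.6·6 = 15.6; r = 13.6 − 15.6 = -2
x=7: ŷ = -6 + 3.6·7 = 19.2; r = 19.2 − 19.2 = 0
SSE = 4 + 4 + 16 + 36 + 4 + 0 = 64
s = √(64/4) = 4
r/s = -2 / 4 = -0.500

-0.500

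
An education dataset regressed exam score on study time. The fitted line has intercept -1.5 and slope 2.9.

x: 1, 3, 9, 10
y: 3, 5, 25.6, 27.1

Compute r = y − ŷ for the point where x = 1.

ŷ = -1.5 + 2.9·1 = 1.4
r = 3 − 1.4 = 1.6

r = 1.6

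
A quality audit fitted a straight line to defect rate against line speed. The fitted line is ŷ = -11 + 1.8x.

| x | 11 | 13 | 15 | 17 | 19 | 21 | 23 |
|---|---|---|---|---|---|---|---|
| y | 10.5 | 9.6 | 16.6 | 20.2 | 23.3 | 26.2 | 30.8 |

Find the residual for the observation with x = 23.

ŷ = -11 + 1.8·23 = 30.4
r = 30.8 − 30.4 = 0.4

r = 0.4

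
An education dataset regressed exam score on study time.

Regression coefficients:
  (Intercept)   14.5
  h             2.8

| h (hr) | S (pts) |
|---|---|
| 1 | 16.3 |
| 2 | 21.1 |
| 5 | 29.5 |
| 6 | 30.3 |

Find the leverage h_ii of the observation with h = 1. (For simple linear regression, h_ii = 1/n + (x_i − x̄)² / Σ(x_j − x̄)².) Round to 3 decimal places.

h = 0.618

h̄ = (1 + 2 + 5 + 6)/4 = 3.5
Σ(h − h̄)² = 6.25 + 2.25 + 2.25 + 6.25 = 17
h = 1/4 + (-2.5)²/17 = 0.25 + 0.367647 = 0.618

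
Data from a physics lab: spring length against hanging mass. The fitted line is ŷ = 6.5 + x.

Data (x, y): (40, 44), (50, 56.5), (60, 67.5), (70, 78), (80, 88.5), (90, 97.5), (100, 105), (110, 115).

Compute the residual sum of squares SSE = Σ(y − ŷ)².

SSE = 19

x=40: ŷ = 6.5 + 40 = 46.5; r = 44 − 46.5 = -2.5
x=50: ŷ = 6.5 + 50 = 56.5; r = 56.5 − 56.5 = 0
x=60: ŷ = 6.5 + 60 = 66.5; r = 67.5 − 66.5 = 1
x=70: ŷ = 6.5 + 70 = 76.5; r = 78 − 76.5 = 1.5
x=80: ŷ = 6.5 + 80 = 86.5; r = 88.5 − 86.5 = 2
x=90: ŷ = 6.5 + 90 = 96.5; r = 97.5 − 96.5 = 1
x=100: ŷ = 6.5 + 100 = 106.5; r = 105 − 106.5 = -1.5
x=110: ŷ = 6.5 + 110 = 116.5; r = 115 − 116.5 = -1.5
SSE = 6.25 + 0 + 1 + 2.25 + 4 + 1 + 2.25 + 2.25 = 19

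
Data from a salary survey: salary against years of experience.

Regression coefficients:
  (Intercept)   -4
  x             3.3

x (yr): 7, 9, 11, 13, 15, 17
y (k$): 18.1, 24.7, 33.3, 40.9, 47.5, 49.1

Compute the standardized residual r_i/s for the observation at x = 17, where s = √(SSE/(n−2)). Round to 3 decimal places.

x=7: ŷ = -4 + 3.3·7 = 19.1; r = 18.1 − 19.1 = -1
x=9: ŷ = -4 + 3.3·9 = 25.7; r = 24.7 − 25.7 = -1
x=11: ŷ = -4 + 3.3·11 = 32.3; r = 33.3 − 32.3 = 1
x=13: ŷ = -4 + 3.3·13 = 38.9; r = 40.9 − 38.9 = 2
x=15: ŷ = -4 + 3.3·15 = 45.5; r = 47.5 − 45.5 = 2
x=17: ŷ = -4 + 3.3·17 = 52.1; r = 49.1 − 52.1 = -3
SSE = 1 + 1 + 1 + 4 + 4 + 9 = 20
s = √(20/4) = 2.23607
r/s = -3 / 2.23607 = -1.342

-1.342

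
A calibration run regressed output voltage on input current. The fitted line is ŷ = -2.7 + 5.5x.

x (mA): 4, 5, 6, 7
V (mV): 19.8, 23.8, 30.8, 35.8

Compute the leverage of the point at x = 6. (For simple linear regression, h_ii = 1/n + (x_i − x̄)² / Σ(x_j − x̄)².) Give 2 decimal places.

h = 0.30

x̄ = (4 + 5 + 6 + 7)/4 = 5.5
Σ(x − x̄)² = 2.25 + 0.25 + 0.25 + 2.25 = 5
h = 1/4 + (0.5)²/5 = 0.25 + 0.05 = 0.30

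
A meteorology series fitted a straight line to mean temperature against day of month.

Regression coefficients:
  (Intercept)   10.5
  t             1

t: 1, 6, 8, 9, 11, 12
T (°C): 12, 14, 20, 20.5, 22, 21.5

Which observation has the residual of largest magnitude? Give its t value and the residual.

t = 6, r = -2.5

t=1: ŷ = 10.5 + 1 = 11.5; r = 12 − 11.5 = 0.5
t=6: ŷ = 10.5 + 6 = 16.5; r = 14 − 16.5 = -2.5
t=8: ŷ = 10.5 + 8 = 18.5; r = 20 − 18.5 = 1.5
t=9: ŷ = 10.5 + 9 = 19.5; r = 20.5 − 19.5 = 1
t=11: ŷ = 10.5 + 11 = 21.5; r = 22 − 21.5 = 0.5
t=12: ŷ = 10.5 + 12 = 22.5; r = 21.5 − 22.5 = -1
Largest |r| is 2.5 at t = 6, residual -2.5.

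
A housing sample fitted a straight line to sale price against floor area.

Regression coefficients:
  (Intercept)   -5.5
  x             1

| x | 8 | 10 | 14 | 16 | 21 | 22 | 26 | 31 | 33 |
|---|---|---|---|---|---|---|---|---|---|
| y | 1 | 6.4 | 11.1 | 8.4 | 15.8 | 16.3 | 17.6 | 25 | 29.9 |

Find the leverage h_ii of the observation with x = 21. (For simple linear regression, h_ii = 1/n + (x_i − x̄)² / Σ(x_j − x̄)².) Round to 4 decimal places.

x̄ = (8 + 10 + 14 + 16 + 21 + 22 + 26 + 31 + 33)/9 = 20.1111
Σ(x − x̄)² = 146.679 + 102.235 + 37.3457 + 16.9012 + 0.790123 + 3.5679 + 34.679 + 118.568 + 166.123 = 626.889
h = 1/9 + (0.888889)²/626.889 = 0.111111 + 0.00126039 = 0.1124

h = 0.1124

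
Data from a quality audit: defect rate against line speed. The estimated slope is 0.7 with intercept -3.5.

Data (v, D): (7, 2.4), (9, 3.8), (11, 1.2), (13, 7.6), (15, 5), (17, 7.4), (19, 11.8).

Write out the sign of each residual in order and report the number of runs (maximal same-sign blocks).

v=7: ŷ = -3.5 + 0.7·7 = 1.4; e = 2.4 − 1.4 = 1
v=9: ŷ = -3.5 + 0.7·9 = 2.8; e = 3.8 − 2.8 = 1
v=11: ŷ = -3.5 + 0.7·11 = 4.2; e = 1.2 − 4.2 = -3
v=13: ŷ = -3.5 + 0.7·13 = 5.6; e = 7.6 − 5.6 = 2
v=15: ŷ = -3.5 + 0.7·15 = 7; e = 5 − 7 = -2
v=17: ŷ = -3.5 + 0.7·17 = 8.4; e = 7.4 − 8.4 = -1
v=19: ŷ = -3.5 + 0.7·19 = 9.8; e = 11.8 − 9.8 = 2
Signs: + + − + − − +
Runs: +×2, −×1, +×1, −×2, +×1 → 5

5 runs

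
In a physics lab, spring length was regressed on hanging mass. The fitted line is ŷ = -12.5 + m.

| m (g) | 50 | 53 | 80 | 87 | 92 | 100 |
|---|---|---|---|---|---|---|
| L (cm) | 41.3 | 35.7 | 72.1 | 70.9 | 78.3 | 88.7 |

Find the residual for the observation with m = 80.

ŷ = -12.5 + 80 = 67.5
r = 72.1 − 67.5 = 4.6

r = 4.6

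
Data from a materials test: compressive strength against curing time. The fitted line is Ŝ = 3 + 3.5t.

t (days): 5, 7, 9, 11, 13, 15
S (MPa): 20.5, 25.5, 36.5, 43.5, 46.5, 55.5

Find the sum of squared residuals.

t=5: Ŝ = 3 + 3.5·5 = 20.5; r = 20.5 − 20.5 = 0
t=7: Ŝ = 3 + 3.5·7 = 27.5; r = 25.5 − 27.5 = -2
t=9: Ŝ = 3 + 3.5·9 = 34.5; r = 36.5 − 34.5 = 2
t=11: Ŝ = 3 + 3.5·11 = 41.5; r = 43.5 − 41.5 = 2
t=13: Ŝ = 3 + 3.5·13 = 48.5; r = 46.5 − 48.5 = -2
t=15: Ŝ = 3 + 3.5·15 = 55.5; r = 55.5 − 55.5 = 0
SSE = 0 + 4 + 4 + 4 + 4 + 0 = 16

SSE = 16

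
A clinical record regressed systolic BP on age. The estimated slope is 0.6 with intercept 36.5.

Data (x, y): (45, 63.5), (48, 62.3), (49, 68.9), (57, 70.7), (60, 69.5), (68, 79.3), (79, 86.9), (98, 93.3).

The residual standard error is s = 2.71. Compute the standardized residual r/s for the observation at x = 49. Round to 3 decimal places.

ŷ = 36.5 + 0.6·49 = 65.9
r = 68.9 − 65.9 = 3
r/s = 3 / 2.71 = 1.107

1.107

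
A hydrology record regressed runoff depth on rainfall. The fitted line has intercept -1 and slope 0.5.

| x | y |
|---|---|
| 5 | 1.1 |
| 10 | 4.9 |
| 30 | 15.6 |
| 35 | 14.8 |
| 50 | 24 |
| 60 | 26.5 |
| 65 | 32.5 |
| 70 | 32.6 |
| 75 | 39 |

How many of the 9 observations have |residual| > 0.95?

x=5: ŷ = -1 + 0.5·5 = 1.5; e = 1.1 − 1.5 = -0.4
x=10: ŷ = -1 + 0.5·10 = 4; e = 4.9 − 4 = 0.9
x=30: ŷ = -1 + 0.5·30 = 14; e = 15.6 − 14 = 1.6
x=35: ŷ = -1 + 0.5·35 = 16.5; e = 14.8 − 16.5 = -1.7
x=50: ŷ = -1 + 0.5·50 = 24; e = 24 − 24 = 0
x=60: ŷ = -1 + 0.5·60 = 29; e = 26.5 − 29 = -2.5
x=65: ŷ = -1 + 0.5·65 = 31.5; e = 32.5 − 31.5 = 1
x=70: ŷ = -1 + 0.5·70 = 34; e = 32.6 − 34 = -1.4
x=75: ŷ = -1 + 0.5·75 = 36.5; e = 39 − 36.5 = 2.5
|e| > 0.95: x=30 (|e|=1.6), x=35 (|e|=1.7), x=60 (|e|=2.5), x=65 (|e|=1), x=70 (|e|=1.4), x=75 (|e|=2.5) → 6

6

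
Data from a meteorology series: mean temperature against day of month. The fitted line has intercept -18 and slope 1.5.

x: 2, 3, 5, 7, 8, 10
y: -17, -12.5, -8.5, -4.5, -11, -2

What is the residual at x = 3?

r = 1

ŷ = -18 + 1.5·3 = -13.5
r = -12.5 − (-13.5) = 1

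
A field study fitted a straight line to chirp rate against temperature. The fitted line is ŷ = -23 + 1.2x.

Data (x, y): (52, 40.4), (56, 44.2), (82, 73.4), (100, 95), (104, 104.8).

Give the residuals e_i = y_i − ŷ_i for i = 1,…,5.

x=52: ŷ = -23 + 1.2·52 = 39.4; e = 40.4 − 39.4 = 1
x=56: ŷ = -23 + 1.2·56 = 44.2; e = 44.2 − 44.2 = 0
x=82: ŷ = -23 + 1.2·82 = 75.4; e = 73.4 − 75.4 = -2
x=100: ŷ = -23 + 1.2·100 = 97; e = 95 − 97 = -2
x=104: ŷ = -23 + 1.2·104 = 101.8; e = 104.8 − 101.8 = 3

1, 0, -2, -2, 3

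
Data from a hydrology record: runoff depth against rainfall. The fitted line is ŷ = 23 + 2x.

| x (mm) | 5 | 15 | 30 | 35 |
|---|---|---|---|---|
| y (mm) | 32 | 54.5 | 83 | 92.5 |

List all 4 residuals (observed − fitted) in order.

x=5: ŷ = 23 + 2·5 = 33; r = 32 − 33 = -1
x=15: ŷ = 23 + 2·15 = 53; r = 54.5 − 53 = 1.5
x=30: ŷ = 23 + 2·30 = 83; r = 83 − 83 = 0
x=35: ŷ = 23 + 2·35 = 93; r = 92.5 − 93 = -0.5

-1, 1.5, 0, -0.5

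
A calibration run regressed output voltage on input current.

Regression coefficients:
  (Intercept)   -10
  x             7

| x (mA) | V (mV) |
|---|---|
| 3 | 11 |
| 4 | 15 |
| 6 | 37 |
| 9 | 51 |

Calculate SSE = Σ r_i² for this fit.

x=3: V̂ = -10 + 7·3 = 11; r = 11 − 11 = 0
x=4: V̂ = -10 + 7·4 = 18; r = 15 − 18 = -3
x=6: V̂ = -10 + 7·6 = 32; r = 37 − 32 = 5
x=9: V̂ = -10 + 7·9 = 53; r = 51 − 53 = -2
SSE = 0 + 9 + 25 + 4 = 38

SSE = 38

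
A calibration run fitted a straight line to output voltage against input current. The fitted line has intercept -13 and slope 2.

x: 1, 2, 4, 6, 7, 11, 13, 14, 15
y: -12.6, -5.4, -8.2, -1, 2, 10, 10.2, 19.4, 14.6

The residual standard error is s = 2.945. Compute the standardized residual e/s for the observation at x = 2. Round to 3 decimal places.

1.222

ŷ = -13 + 2·2 = -9
e = -5.4 − (-9) = 3.6
e/s = 3.6 / 2.945 = 1.222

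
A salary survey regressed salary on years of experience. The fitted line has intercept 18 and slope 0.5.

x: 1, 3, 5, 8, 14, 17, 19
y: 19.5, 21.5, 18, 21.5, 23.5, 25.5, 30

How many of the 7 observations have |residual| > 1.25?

4

x=1: ŷ = 18 + 0.5·1 = 18.5; e = 19.5 − 18.5 = 1
x=3: ŷ = 18 + 0.5·3 = 19.5; e = 21.5 − 19.5 = 2
x=5: ŷ = 18 + 0.5·5 = 20.5; e = 18 − 20.5 = -2.5
x=8: ŷ = 18 + 0.5·8 = 22; e = 21.5 − 22 = -0.5
x=14: ŷ = 18 + 0.5·14 = 25; e = 23.5 − 25 = -1.5
x=17: ŷ = 18 + 0.5·17 = 26.5; e = 25.5 − 26.5 = -1
x=19: ŷ = 18 + 0.5·19 = 27.5; e = 30 − 27.5 = 2.5
|e| > 1.25: x=3 (|e|=2), x=5 (|e|=2.5), x=14 (|e|=1.5), x=19 (|e|=2.5) → 4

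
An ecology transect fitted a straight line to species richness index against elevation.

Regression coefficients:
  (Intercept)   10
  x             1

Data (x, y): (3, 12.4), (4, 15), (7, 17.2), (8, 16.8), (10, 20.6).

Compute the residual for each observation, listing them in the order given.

x=3: ŷ = 10 + 3 = 13; r = 12.4 − 13 = -0.6
x=4: ŷ = 10 + 4 = 14; r = 15 − 14 = 1
x=7: ŷ = 10 + 7 = 17; r = 17.2 − 17 = 0.2
x=8: ŷ = 10 + 8 = 18; r = 16.8 − 18 = -1.2
x=10: ŷ = 10 + 10 = 20; r = 20.6 − 20 = 0.6

-0.6, 1, 0.2, -1.2, 0.6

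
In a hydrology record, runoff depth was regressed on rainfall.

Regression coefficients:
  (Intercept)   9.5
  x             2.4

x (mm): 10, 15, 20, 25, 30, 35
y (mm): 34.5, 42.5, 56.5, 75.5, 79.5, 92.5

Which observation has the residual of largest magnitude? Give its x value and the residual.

x = 25, e = 6

x=10: ŷ = 9.5 + 2.4·10 = 33.5; e = 34.5 − 33.5 = 1
x=15: ŷ = 9.5 + 2.4·15 = 45.5; e = 42.5 − 45.5 = -3
x=20: ŷ = 9.5 + 2.4·20 = 57.5; e = 56.5 − 57.5 = -1
x=25: ŷ = 9.5 + 2.4·25 = 69.5; e = 75.5 − 69.5 = 6
x=30: ŷ = 9.5 + 2.4·30 = 81.5; e = 79.5 − 81.5 = -2
x=35: ŷ = 9.5 + 2.4·35 = 93.5; e = 92.5 − 93.5 = -1
Largest |e| is 6 at x = 25, residual 6.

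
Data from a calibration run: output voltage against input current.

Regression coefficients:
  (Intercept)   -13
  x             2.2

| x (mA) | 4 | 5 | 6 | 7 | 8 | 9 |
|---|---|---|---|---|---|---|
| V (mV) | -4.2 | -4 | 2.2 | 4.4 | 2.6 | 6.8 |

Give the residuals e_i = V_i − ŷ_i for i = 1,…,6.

x=4: ŷ = -13 + 2.2·4 = -4.2; e = -4.2 − (-4.2) = 0
x=5: ŷ = -13 + 2.2·5 = -2; e = -4 − (-2) = -2
x=6: ŷ = -13 + 2.2·6 = 0.2; e = 2.2 − 0.2 = 2
x=7: ŷ = -13 + 2.2·7 = 2.4; e = 4.4 − 2.4 = 2
x=8: ŷ = -13 + 2.2·8 = 4.6; e = 2.6 − 4.6 = -2
x=9: ŷ = -13 + 2.2·9 = 6.8; e = 6.8 − 6.8 = 0

0, -2, 2, 2, -2, 0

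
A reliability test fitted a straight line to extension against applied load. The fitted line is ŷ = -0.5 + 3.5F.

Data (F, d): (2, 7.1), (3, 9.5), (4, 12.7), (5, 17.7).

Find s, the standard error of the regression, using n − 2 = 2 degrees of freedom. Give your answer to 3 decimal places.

s = 0.933

F=2: ŷ = -0.5 + 3.5·2 = 6.5; r = 7.1 − 6.5 = 0.6
F=3: ŷ = -0.5 + 3.5·3 = 10; r = 9.5 − 10 = -0.5
F=4: ŷ = -0.5 + 3.5·4 = 13.5; r = 12.7 − 13.5 = -0.8
F=5: ŷ = -0.5 + 3.5·5 = 17; r = 17.7 − 17 = 0.7
SSE = 0.36 + 0.25 + 0.64 + 0.49 = 1.74
s = √(1.74/2) = √0.87 ≈ 0.933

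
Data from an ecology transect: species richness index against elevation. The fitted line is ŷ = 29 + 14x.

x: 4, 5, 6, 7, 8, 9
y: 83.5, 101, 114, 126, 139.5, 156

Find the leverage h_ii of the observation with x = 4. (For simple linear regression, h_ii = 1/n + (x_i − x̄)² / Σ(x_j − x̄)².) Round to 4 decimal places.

x̄ = (4 + 5 + 6 + 7 + 8 + 9)/6 = 6.5
Σ(x − x̄)² = 6.25 + 2.25 + 0.25 + 0.25 + 2.25 + 6.25 = 17.5
h = 1/6 + (-2.5)²/17.5 = 0.166667 + 0.357143 = 0.5238

h = 0.5238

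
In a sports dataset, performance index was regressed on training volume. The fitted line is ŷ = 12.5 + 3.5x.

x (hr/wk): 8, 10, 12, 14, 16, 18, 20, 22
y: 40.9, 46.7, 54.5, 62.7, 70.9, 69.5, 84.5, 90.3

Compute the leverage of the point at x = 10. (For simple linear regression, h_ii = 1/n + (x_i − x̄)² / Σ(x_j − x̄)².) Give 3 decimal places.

x̄ = (8 + 10 + 12 + 14 + 16 + 18 + 20 + 22)/8 = 15
Σ(x − x̄)² = 49 + 25 + 9 + 1 + 1 + 9 + 25 + 49 = 168
h = 1/8 + (-5)²/168 = 0.125 + 0.14881 = 0.274

h = 0.274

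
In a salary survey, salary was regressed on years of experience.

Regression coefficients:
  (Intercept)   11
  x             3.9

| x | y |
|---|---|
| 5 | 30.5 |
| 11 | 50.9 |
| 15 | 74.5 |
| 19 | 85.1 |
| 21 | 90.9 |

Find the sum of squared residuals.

x=5: ŷ = 11 + 3.9·5 = 30.5; e = 30.5 − 30.5 = 0
x=11: ŷ = 11 + 3.9·11 = 53.9; e = 50.9 − 53.9 = -3
x=15: ŷ = 11 + 3.9·15 = 69.5; e = 74.5 − 69.5 = 5
x=19: ŷ = 11 + 3.9·19 = 85.1; e = 85.1 − 85.1 = 0
x=21: ŷ = 11 + 3.9·21 = 92.9; e = 90.9 − 92.9 = -2
SSE = 0 + 9 + 25 + 0 + 4 = 38

SSE = 38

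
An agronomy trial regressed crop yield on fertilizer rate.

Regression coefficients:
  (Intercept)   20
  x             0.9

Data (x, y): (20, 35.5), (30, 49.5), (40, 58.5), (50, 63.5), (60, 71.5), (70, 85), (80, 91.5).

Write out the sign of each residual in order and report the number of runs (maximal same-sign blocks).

5 runs

x=20: ŷ = 20 + 0.9·20 = 38; r = 35.5 − 38 = -2.5
x=30: ŷ = 20 + 0.9·30 = 47; r = 49.5 − 47 = 2.5
x=40: ŷ = 20 + 0.9·40 = 56; r = 58.5 − 56 = 2.5
x=50: ŷ = 20 + 0.9·50 = 65; r = 63.5 − 65 = -1.5
x=60: ŷ = 20 + 0.9·60 = 74; r = 71.5 − 74 = -2.5
x=70: ŷ = 20 + 0.9·70 = 83; r = 85 − 83 = 2
x=80: ŷ = 20 + 0.9·80 = 92; r = 91.5 − 92 = -0.5
Signs: − + + − − + −
Runs: −×1, +×2, −×2, +×1, −×1 → 5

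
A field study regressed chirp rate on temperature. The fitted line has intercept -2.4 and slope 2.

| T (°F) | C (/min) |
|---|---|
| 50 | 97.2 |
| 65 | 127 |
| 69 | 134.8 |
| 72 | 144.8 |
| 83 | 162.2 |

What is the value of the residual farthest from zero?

T=50: Ĉ = -2.4 + 2·50 = 97.6; e = 97.2 − 97.6 = -0.4
T=65: Ĉ = -2.4 + 2·65 = 127.6; e = 127 − 127.6 = -0.6
T=69: Ĉ = -2.4 + 2·69 = 135.6; e = 134.8 − 135.6 = -0.8
T=72: Ĉ = -2.4 + 2·72 = 141.6; e = 144.8 − 141.6 = 3.2
T=83: Ĉ = -2.4 + 2·83 = 163.6; e = 162.2 − 163.6 = -1.4
Largest |e| is 3.2 at T = 72, residual 3.2.

e = 3.2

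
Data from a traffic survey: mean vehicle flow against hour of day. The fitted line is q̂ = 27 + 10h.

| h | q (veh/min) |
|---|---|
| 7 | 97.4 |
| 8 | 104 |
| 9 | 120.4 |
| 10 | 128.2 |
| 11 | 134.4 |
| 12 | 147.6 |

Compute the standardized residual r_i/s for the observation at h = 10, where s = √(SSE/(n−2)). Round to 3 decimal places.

h=7: q̂ = 27 + 10·7 = 97; r = 97.4 − 97 = 0.4
h=8: q̂ = 27 + 10·8 = 107; r = 104 − 107 = -3
h=9: q̂ = 27 + 10·9 = 117; r = 120.4 − 117 = 3.4
h=10: q̂ = 27 + 10·10 = 127; r = 128.2 − 127 = 1.2
h=11: q̂ = 27 + 10·11 = 137; r = 134.4 − 137 = -2.6
h=12: q̂ = 27 + 10·12 = 147; r = 147.6 − 147 = 0.6
SSE = 0.16 + 9 + 11.56 + 1.44 + 6.76 + 0.36 = 29.28
s = √(29.28/4) = 2.70555
r/s = 1.2 / 2.70555 = 0.444

0.444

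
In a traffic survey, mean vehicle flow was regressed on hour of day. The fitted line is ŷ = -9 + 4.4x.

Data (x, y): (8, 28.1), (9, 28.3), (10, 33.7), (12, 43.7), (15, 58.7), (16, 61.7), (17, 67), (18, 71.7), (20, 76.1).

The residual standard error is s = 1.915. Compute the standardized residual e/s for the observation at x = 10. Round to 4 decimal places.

-0.6789

ŷ = -9 + 4.4·10 = 35
e = 33.7 − 35 = -1.3
e/s = -1.3 / 1.915 = -0.6789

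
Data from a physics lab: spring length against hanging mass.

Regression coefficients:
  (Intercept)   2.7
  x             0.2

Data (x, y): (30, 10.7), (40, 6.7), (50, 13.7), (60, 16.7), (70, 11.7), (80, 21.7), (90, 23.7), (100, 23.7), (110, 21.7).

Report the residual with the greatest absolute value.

x=30: ŷ = 2.7 + 0.2·30 = 8.7; e = 10.7 − 8.7 = 2
x=40: ŷ = 2.7 + 0.2·40 = 10.7; e = 6.7 − 10.7 = -4
x=50: ŷ = 2.7 + 0.2·50 = 12.7; e = 13.7 − 12.7 = 1
x=60: ŷ = 2.7 + 0.2·60 = 14.7; e = 16.7 − 14.7 = 2
x=70: ŷ = 2.7 + 0.2·70 = 16.7; e = 11.7 − 16.7 = -5
x=80: ŷ = 2.7 + 0.2·80 = 18.7; e = 21.7 − 18.7 = 3
x=90: ŷ = 2.7 + 0.2·90 = 20.7; e = 23.7 − 20.7 = 3
x=100: ŷ = 2.7 + 0.2·100 = 22.7; e = 23.7 − 22.7 = 1
x=110: ŷ = 2.7 + 0.2·110 = 24.7; e = 21.7 − 24.7 = -3
Largest |e| is 5 at x = 70, residual -5.

e = -5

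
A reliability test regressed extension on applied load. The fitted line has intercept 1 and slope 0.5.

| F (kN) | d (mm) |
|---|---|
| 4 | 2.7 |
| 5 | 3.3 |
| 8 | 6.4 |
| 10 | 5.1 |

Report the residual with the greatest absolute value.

F=4: ŷ = 1 + 0.5·4 = 3; r = 2.7 − 3 = -0.3
F=5: ŷ = 1 + 0.5·5 = 3.5; r = 3.3 − 3.5 = -0.2
F=8: ŷ = 1 + 0.5·8 = 5; r = 6.4 − 5 = 1.4
F=10: ŷ = 1 + 0.5·10 = 6; r = 5.1 − 6 = -0.9
Largest |r| is 1.4 at F = 8, residual 1.4.

r = 1.4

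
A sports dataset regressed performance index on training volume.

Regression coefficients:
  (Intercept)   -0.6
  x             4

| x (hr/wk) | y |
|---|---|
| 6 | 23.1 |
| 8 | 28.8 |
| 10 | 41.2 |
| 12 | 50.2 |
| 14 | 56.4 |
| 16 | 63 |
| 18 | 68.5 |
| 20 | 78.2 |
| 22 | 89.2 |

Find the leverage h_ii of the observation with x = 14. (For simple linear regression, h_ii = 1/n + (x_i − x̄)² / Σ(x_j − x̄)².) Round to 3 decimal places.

x̄ = (6 + 8 + 10 + 12 + 14 + 16 + 18 + 20 + 22)/9 = 14
Σ(x − x̄)² = 64 + 36 + 16 + 4 + 0 + 4 + 16 + 36 + 64 = 240
h = 1/9 + (0)²/240 = 0.111111 + 0 = 0.111

h = 0.111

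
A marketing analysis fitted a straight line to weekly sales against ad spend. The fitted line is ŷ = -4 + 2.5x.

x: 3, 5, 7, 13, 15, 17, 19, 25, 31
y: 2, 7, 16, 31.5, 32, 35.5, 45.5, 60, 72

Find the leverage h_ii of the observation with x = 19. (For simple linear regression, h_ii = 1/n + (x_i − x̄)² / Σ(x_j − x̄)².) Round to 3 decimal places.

h = 0.134

x̄ = (3 + 5 + 7 + 13 + 15 + 17 + 19 + 25 + 31)/9 = 15
Σ(x − x̄)² = 144 + 100 + 64 + 4 + 0 + 4 + 16 + 100 + 256 = 688
h = 1/9 + (4)²/688 = 0.111111 + 0.0232558 = 0.134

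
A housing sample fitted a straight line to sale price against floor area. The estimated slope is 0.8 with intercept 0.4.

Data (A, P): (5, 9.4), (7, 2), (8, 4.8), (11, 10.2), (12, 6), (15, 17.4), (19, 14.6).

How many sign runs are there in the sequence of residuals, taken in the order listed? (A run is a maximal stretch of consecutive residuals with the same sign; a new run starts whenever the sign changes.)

6 runs

A=5: P̂ = 0.4 + 0.8·5 = 4.4; e = 9.4 − 4.4 = 5
A=7: P̂ = 0.4 + 0.8·7 = 6; e = 2 − 6 = -4
A=8: P̂ = 0.4 + 0.8·8 = 6.8; e = 4.8 − 6.8 = -2
A=11: P̂ = 0.4 + 0.8·11 = 9.2; e = 10.2 − 9.2 = 1
A=12: P̂ = 0.4 + 0.8·12 = 10; e = 6 − 10 = -4
A=15: P̂ = 0.4 + 0.8·15 = 12.4; e = 17.4 − 12.4 = 5
A=19: P̂ = 0.4 + 0.8·19 = 15.6; e = 14.6 − 15.6 = -1
Signs: + − − + − + −
Runs: +×1, −×2, +×1, −×1, +×1, −×1 → 6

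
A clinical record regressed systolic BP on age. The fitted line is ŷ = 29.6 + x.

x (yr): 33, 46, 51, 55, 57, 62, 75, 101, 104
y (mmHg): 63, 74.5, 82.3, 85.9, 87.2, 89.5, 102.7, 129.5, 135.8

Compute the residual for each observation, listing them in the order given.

x=33: ŷ = 29.6 + 33 = 62.6; e = 63 − 62.6 = 0.4
x=46: ŷ = 29.6 + 46 = 75.6; e = 74.5 − 75.6 = -1.1
x=51: ŷ = 29.6 + 51 = 80.6; e = 82.3 − 80.6 = 1.7
x=55: ŷ = 29.6 + 55 = 84.6; e = 85.9 − 84.6 = 1.3
x=57: ŷ = 29.6 + 57 = 86.6; e = 87.2 − 86.6 = 0.6
x=62: ŷ = 29.6 + 62 = 91.6; e = 89.5 − 91.6 = -2.1
x=75: ŷ = 29.6 + 75 = 104.6; e = 102.7 − 104.6 = -1.9
x=101: ŷ = 29.6 + 101 = 130.6; e = 129.5 − 130.6 = -1.1
x=104: ŷ = 29.6 + 104 = 133.6; e = 135.8 − 133.6 = 2.2

0.4, -1.1, 1.7, 1.3, 0.6, -2.1, -1.9, -1.1, 2.2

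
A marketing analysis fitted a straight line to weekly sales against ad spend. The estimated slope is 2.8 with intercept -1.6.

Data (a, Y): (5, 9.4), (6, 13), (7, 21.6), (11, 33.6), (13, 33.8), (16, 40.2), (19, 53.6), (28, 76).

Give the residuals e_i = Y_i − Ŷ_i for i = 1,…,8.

-3, -2.2, 3.6, 4.4, -1, -3, 2, -0.8

a=5: Ŷ = -1.6 + 2.8·5 = 12.4; e = 9.4 − 12.4 = -3
a=6: Ŷ = -1.6 + 2.8·6 = 15.2; e = 13 − 15.2 = -2.2
a=7: Ŷ = -1.6 + 2.8·7 = 18; e = 21.6 − 18 = 3.6
a=11: Ŷ = -1.6 + 2.8·11 = 29.2; e = 33.6 − 29.2 = 4.4
a=13: Ŷ = -1.6 + 2.8·13 = 34.8; e = 33.8 − 34.8 = -1
a=16: Ŷ = -1.6 + 2.8·16 = 43.2; e = 40.2 − 43.2 = -3
a=19: Ŷ = -1.6 + 2.8·19 = 51.6; e = 53.6 − 51.6 = 2
a=28: Ŷ = -1.6 + 2.8·28 = 76.8; e = 76 − 76.8 = -0.8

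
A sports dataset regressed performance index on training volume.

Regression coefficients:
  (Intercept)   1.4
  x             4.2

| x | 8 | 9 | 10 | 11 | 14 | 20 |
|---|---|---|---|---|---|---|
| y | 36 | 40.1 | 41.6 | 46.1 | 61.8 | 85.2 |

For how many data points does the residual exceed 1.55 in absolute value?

x=8: ŷ = 1.4 + 4.2·8 = 35; r = 36 − 35 = 1
x=9: ŷ = 1.4 + 4.2·9 = 39.2; r = 40.1 − 39.2 = 0.9
x=10: ŷ = 1.4 + 4.2·10 = 43.4; r = 41.6 − 43.4 = -1.8
x=11: ŷ = 1.4 + 4.2·11 = 47.6; r = 46.1 − 47.6 = -1.5
x=14: ŷ = 1.4 + 4.2·14 = 60.2; r = 61.8 − 60.2 = 1.6
x=20: ŷ = 1.4 + 4.2·20 = 85.4; r = 85.2 − 85.4 = -0.2
|r| > 1.55: x=10 (|r|=1.8), x=14 (|r|=1.6) → 2

2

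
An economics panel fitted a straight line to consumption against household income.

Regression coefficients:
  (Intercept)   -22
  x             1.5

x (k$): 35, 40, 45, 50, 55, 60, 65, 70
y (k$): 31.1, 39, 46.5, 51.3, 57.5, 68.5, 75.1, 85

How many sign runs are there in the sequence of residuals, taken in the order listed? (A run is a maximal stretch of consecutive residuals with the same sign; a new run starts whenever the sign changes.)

5 runs

x=35: ŷ = -22 + 1.5·35 = 30.5; e = 31.1 − 30.5 = 0.6
x=40: ŷ = -22 + 1.5·40 = 38; e = 39 − 38 = 1
x=45: ŷ = -22 + 1.5·45 = 45.5; e = 46.5 − 45.5 = 1
x=50: ŷ = -22 + 1.5·50 = 53; e = 51.3 − 53 = -1.7
x=55: ŷ = -22 + 1.5·55 = 60.5; e = 57.5 − 60.5 = -3
x=60: ŷ = -22 + 1.5·60 = 68; e = 68.5 − 68 = 0.5
x=65: ŷ = -22 + 1.5·65 = 75.5; e = 75.1 − 75.5 = -0.4
x=70: ŷ = -22 + 1.5·70 = 83; e = 85 − 83 = 2
Signs: + + + − − + − +
Runs: +×3, −×2, +×1, −×1, +×1 → 5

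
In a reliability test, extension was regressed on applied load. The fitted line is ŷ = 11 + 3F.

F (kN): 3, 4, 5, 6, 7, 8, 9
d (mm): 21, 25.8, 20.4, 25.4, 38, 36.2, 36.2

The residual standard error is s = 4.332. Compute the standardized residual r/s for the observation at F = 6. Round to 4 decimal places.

ŷ = 11 + 3·6 = 29
r = 25.4 − 29 = -3.6
r/s = -3.6 / 4.332 = -0.8310

-0.8310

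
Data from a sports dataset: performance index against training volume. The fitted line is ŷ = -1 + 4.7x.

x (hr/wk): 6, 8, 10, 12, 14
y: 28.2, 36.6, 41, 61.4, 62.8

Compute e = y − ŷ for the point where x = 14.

e = -2

ŷ = -1 + 4.7·14 = 64.8
e = 62.8 − 64.8 = -2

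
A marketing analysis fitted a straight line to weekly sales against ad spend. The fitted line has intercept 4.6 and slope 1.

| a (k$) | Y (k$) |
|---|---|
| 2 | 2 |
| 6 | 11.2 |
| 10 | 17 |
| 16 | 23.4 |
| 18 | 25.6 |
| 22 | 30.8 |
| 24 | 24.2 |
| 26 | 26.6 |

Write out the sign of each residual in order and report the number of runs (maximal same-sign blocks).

3 runs

a=2: Ŷ = 4.6 + 2 = 6.6; e = 2 − 6.6 = -4.6
a=6: Ŷ = 4.6 + 6 = 10.6; e = 11.2 − 10.6 = 0.6
a=10: Ŷ = 4.6 + 10 = 14.6; e = 17 − 14.6 = 2.4
a=16: Ŷ = 4.6 + 16 = 20.6; e = 23.4 − 20.6 = 2.8
a=18: Ŷ = 4.6 + 18 = 22.6; e = 25.6 − 22.6 = 3
a=22: Ŷ = 4.6 + 22 = 26.6; e = 30.8 − 26.6 = 4.2
a=24: Ŷ = 4.6 + 24 = 28.6; e = 24.2 − 28.6 = -4.4
a=26: Ŷ = 4.6 + 26 = 30.6; e = 26.6 − 30.6 = -4
Signs: − + + + + + − −
Runs: −×1, +×5, −×2 → 3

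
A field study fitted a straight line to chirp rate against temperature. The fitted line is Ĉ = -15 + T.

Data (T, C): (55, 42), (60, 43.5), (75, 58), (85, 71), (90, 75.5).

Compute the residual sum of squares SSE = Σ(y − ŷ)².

T=55: Ĉ = -15 + 55 = 40; r = 42 − 40 = 2
T=60: Ĉ = -15 + 60 = 45; r = 43.5 − 45 = -1.5
T=75: Ĉ = -15 + 75 = 60; r = 58 − 60 = -2
T=85: Ĉ = -15 + 85 = 70; r = 71 − 70 = 1
T=90: Ĉ = -15 + 90 = 75; r = 75.5 − 75 = 0.5
SSE = 4 + 2.25 + 4 + 1 + 0.25 = 11.5

SSE = 11.5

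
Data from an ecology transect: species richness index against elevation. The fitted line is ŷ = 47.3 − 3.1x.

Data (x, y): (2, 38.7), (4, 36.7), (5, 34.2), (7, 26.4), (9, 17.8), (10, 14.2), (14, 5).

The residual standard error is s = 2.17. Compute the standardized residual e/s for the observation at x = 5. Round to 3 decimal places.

1.106

ŷ = 47.3 − 3.1·5 = 31.8
e = 34.2 − 31.8 = 2.4
e/s = 2.4 / 2.17 = 1.106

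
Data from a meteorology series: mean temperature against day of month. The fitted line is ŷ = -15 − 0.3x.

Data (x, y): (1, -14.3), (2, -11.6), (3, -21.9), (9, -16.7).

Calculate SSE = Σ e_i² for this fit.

x=1: ŷ = -15 − 0.3·1 = -15.3; e = -14.3 − (-15.3) = 1
x=2: ŷ = -15 − 0.3·2 = -15.6; e = -11.6 − (-15.6) = 4
x=3: ŷ = -15 − 0.3·3 = -15.9; e = -21.9 − (-15.9) = -6
x=9: ŷ = -15 − 0.3·9 = -17.7; e = -16.7 − (-17.7) = 1
SSE = 1 + 16 + 36 + 1 = 54

SSE = 54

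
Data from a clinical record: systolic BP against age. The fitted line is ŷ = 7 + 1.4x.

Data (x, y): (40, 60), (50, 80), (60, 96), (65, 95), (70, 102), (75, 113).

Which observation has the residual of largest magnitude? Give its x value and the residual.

x = 60, r = 5

x=40: ŷ = 7 + 1.4·40 = 63; r = 60 − 63 = -3
x=50: ŷ = 7 + 1.4·50 = 77; r = 80 − 77 = 3
x=60: ŷ = 7 + 1.4·60 = 91; r = 96 − 91 = 5
x=65: ŷ = 7 + 1.4·65 = 98; r = 95 − 98 = -3
x=70: ŷ = 7 + 1.4·70 = 105; r = 102 − 105 = -3
x=75: ŷ = 7 + 1.4·75 = 112; r = 113 − 112 = 1
Largest |r| is 5 at x = 60, residual 5.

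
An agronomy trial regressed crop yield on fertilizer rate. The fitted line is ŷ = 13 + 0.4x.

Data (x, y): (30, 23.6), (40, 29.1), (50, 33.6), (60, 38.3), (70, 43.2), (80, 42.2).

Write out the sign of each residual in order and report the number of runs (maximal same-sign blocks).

x=30: ŷ = 13 + 0.4·30 = 25; r = 23.6 − 25 = -1.4
x=40: ŷ = 13 + 0.4·40 = 29; r = 29.1 − 29 = 0.1
x=50: ŷ = 13 + 0.4·50 = 33; r = 33.6 − 33 = 0.6
x=60: ŷ = 13 + 0.4·60 = 37; r = 38.3 − 37 = 1.3
x=70: ŷ = 13 + 0.4·70 = 41; r = 43.2 − 41 = 2.2
x=80: ŷ = 13 + 0.4·80 = 45; r = 42.2 − 45 = -2.8
Signs: − + + + + −
Runs: −×1, +×4, −×1 → 3

3 runs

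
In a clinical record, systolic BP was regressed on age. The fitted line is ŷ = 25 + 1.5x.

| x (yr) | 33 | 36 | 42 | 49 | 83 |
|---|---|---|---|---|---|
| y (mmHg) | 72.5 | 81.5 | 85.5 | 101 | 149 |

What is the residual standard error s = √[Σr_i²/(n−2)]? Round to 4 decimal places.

s = 2.7689

x=33: ŷ = 25 + 1.5·33 = 74.5; r = 72.5 − 74.5 = -2
x=36: ŷ = 25 + 1.5·36 = 79; r = 81.5 − 79 = 2.5
x=42: ŷ = 25 + 1.5·42 = 88; r = 85.5 − 88 = -2.5
x=49: ŷ = 25 + 1.5·49 = 98.5; r = 101 − 98.5 = 2.5
x=83: ŷ = 25 + 1.5·83 = 149.5; r = 149 − 149.5 = -0.5
SSE = 4 + 6.25 + 6.25 + 6.25 + 0.25 = 23
s = √(23/3) = √7.66667 ≈ 2.7689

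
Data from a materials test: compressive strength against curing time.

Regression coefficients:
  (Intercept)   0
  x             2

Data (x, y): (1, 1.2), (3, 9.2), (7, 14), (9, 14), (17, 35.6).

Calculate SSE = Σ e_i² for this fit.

x=1: ŷ = 2·1 = 2; e = 1.2 − 2 = -0.8
x=3: ŷ = 2·3 = 6; e = 9.2 − 6 = 3.2
x=7: ŷ = 2·7 = 14; e = 14 − 14 = 0
x=9: ŷ = 2·9 = 18; e = 14 − 18 = -4
x=17: ŷ = 2·17 = 34; e = 35.6 − 34 = 1.6
SSE = 0.64 + 10.24 + 0 + 16 + 2.56 = 29.44

SSE = 29.44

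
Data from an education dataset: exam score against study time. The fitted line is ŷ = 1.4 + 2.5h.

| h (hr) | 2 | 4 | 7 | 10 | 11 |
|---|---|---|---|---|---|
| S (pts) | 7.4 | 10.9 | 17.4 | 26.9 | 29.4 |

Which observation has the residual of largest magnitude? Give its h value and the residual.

h = 7, r = -1.5

h=2: ŷ = 1.4 + 2.5·2 = 6.4; r = 7.4 − 6.4 = 1
h=4: ŷ = 1.4 + 2.5·4 = 11.4; r = 10.9 − 11.4 = -0.5
h=7: ŷ = 1.4 + 2.5·7 = 18.9; r = 17.4 − 18.9 = -1.5
h=10: ŷ = 1.4 + 2.5·10 = 26.4; r = 26.9 − 26.4 = 0.5
h=11: ŷ = 1.4 + 2.5·11 = 28.9; r = 29.4 − 28.9 = 0.5
Largest |r| is 1.5 at h = 7, residual -1.5.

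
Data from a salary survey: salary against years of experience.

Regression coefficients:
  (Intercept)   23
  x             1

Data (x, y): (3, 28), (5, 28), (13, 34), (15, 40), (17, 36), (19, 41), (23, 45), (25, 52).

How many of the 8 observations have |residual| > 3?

x=3: ŷ = 23 + 3 = 26; r = 28 − 26 = 2
x=5: ŷ = 23 + 5 = 28; r = 28 − 28 = 0
x=13: ŷ = 23 + 13 = 36; r = 34 − 36 = -2
x=15: ŷ = 23 + 15 = 38; r = 40 − 38 = 2
x=17: ŷ = 23 + 17 = 40; r = 36 − 40 = -4
x=19: ŷ = 23 + 19 = 42; r = 41 − 42 = -1
x=23: ŷ = 23 + 23 = 46; r = 45 − 46 = -1
x=25: ŷ = 23 + 25 = 48; r = 52 − 48 = 4
|r| > 3: x=17 (|r|=4), x=25 (|r|=4) → 2

2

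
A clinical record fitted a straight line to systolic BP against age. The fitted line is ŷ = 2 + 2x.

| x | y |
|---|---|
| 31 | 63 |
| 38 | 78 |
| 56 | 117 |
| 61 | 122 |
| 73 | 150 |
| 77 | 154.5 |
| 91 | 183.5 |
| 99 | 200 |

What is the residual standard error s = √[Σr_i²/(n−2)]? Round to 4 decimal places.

x=31: ŷ = 2 + 2·31 = 64; r = 63 − 64 = -1
x=38: ŷ = 2 + 2·38 = 78; r = 78 − 78 = 0
x=56: ŷ = 2 + 2·56 = 114; r = 117 − 114 = 3
x=61: ŷ = 2 + 2·61 = 124; r = 122 − 124 = -2
x=73: ŷ = 2 + 2·73 = 148; r = 150 − 148 = 2
x=77: ŷ = 2 + 2·77 = 156; r = 154.5 − 156 = -1.5
x=91: ŷ = 2 + 2·91 = 184; r = 183.5 − 184 = -0.5
x=99: ŷ = 2 + 2·99 = 200; r = 200 − 200 = 0
SSE = 1 + 0 + 9 + 4 + 4 + 2.25 + 0.25 + 0 = 20.5
s = √(20.5/6) = √3.41667 ≈ 1.8484

s = 1.8484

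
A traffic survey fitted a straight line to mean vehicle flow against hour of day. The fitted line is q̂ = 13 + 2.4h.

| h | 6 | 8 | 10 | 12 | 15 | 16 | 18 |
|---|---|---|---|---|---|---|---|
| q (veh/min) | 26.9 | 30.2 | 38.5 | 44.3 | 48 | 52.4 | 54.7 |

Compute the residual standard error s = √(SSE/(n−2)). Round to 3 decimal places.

s = 1.844

h=6: q̂ = 13 + 2.4·6 = 27.4; e = 26.9 − 27.4 = -0.5
h=8: q̂ = 13 + 2.4·8 = 32.2; e = 30.2 − 32.2 = -2
h=10: q̂ = 13 + 2.4·10 = 37; e = 38.5 − 37 = 1.5
h=12: q̂ = 13 + 2.4·12 = 41.8; e = 44.3 − 41.8 = 2.5
h=15: q̂ = 13 + 2.4·15 = 49; e = 48 − 49 = -1
h=16: q̂ = 13 + 2.4·16 = 51.4; e = 52.4 − 51.4 = 1
h=18: q̂ = 13 + 2.4·18 = 56.2; e = 54.7 − 56.2 = -1.5
SSE = 0.25 + 4 + 2.25 + 6.25 + 1 + 1 + 2.25 = 17
s = √(17/5) = √3.4 ≈ 1.844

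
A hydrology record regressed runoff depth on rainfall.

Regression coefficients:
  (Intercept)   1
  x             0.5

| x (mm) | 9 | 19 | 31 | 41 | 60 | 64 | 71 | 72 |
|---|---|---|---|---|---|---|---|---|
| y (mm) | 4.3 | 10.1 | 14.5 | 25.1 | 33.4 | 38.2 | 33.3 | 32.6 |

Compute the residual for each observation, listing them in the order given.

-1.2, -0.4, -2, 3.6, 2.4, 5.2, -3.2, -4.4

x=9: ŷ = 1 + 0.5·9 = 5.5; r = 4.3 − 5.5 = -1.2
x=19: ŷ = 1 + 0.5·19 = 10.5; r = 10.1 − 10.5 = -0.4
x=31: ŷ = 1 + 0.5·31 = 16.5; r = 14.5 − 16.5 = -2
x=41: ŷ = 1 + 0.5·41 = 21.5; r = 25.1 − 21.5 = 3.6
x=60: ŷ = 1 + 0.5·60 = 31; r = 33.4 − 31 = 2.4
x=64: ŷ = 1 + 0.5·64 = 33; r = 38.2 − 33 = 5.2
x=71: ŷ = 1 + 0.5·71 = 36.5; r = 33.3 − 36.5 = -3.2
x=72: ŷ = 1 + 0.5·72 = 37; r = 32.6 − 37 = -4.4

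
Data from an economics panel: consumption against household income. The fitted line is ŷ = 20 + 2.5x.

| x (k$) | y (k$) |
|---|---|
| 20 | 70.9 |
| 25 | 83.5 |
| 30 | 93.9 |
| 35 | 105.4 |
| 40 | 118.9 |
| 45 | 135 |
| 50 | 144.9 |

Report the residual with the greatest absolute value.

r = 2.5

x=20: ŷ = 20 + 2.5·20 = 70; r = 70.9 − 70 = 0.9
x=25: ŷ = 20 + 2.5·25 = 82.5; r = 83.5 − 82.5 = 1
x=30: ŷ = 20 + 2.5·30 = 95; r = 93.9 − 95 = -1.1
x=35: ŷ = 20 + 2.5·35 = 107.5; r = 105.4 − 107.5 = -2.1
x=40: ŷ = 20 + 2.5·40 = 120; r = 118.9 − 120 = -1.1
x=45: ŷ = 20 + 2.5·45 = 132.5; r = 135 − 132.5 = 2.5
x=50: ŷ = 20 + 2.5·50 = 145; r = 144.9 − 145 = -0.1
Largest |r| is 2.5 at x = 45, residual 2.5.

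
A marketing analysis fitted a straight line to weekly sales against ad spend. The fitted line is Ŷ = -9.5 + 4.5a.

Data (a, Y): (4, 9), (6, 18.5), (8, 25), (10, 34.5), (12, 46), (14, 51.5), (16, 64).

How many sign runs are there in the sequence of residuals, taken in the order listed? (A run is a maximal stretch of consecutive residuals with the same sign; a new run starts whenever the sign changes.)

a=4: Ŷ = -9.5 + 4.5·4 = 8.5; r = 9 − 8.5 = 0.5
a=6: Ŷ = -9.5 + 4.5·6 = 17.5; r = 18.5 − 17.5 = 1
a=8: Ŷ = -9.5 + 4.5·8 = 26.5; r = 25 − 26.5 = -1.5
a=10: Ŷ = -9.5 + 4.5·10 = 35.5; r = 34.5 − 35.5 = -1
a=12: Ŷ = -9.5 + 4.5·12 = 44.5; r = 46 − 44.5 = 1.5
a=14: Ŷ = -9.5 + 4.5·14 = 53.5; r = 51.5 − 53.5 = -2
a=16: Ŷ = -9.5 + 4.5·16 = 62.5; r = 64 − 62.5 = 1.5
Signs: + + − − + − +
Runs: +×2, −×2, +×1, −×1, +×1 → 5

5 runs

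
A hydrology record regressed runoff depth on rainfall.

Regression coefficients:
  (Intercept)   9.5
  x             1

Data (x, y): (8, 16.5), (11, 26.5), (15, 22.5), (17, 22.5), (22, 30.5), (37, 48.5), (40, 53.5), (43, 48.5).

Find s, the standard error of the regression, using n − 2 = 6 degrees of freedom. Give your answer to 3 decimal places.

x=8: ŷ = 9.5 + 8 = 17.5; r = 16.5 − 17.5 = -1
x=11: ŷ = 9.5 + 11 = 20.5; r = 26.5 − 20.5 = 6
x=15: ŷ = 9.5 + 15 = 24.5; r = 22.5 − 24.5 = -2
x=17: ŷ = 9.5 + 17 = 26.5; r = 22.5 − 26.5 = -4
x=22: ŷ = 9.5 + 22 = 31.5; r = 30.5 − 31.5 = -1
x=37: ŷ = 9.5 + 37 = 46.5; r = 48.5 − 46.5 = 2
x=40: ŷ = 9.5 + 40 = 49.5; r = 53.5 − 49.5 = 4
x=43: ŷ = 9.5 + 43 = 52.5; r = 48.5 − 52.5 = -4
SSE = 1 + 36 + 4 + 16 + 1 + 4 + 16 + 16 = 94
s = √(94/6) = √15.6667 ≈ 3.958

s = 3.958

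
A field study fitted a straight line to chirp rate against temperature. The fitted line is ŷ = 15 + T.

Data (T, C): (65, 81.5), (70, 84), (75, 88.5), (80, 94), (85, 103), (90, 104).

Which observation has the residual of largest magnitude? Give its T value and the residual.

T=65: ŷ = 15 + 65 = 80; r = 81.5 − 80 = 1.5
T=70: ŷ = 15 + 70 = 85; r = 84 − 85 = -1
T=75: ŷ = 15 + 75 = 90; r = 88.5 − 90 = -1.5
T=80: ŷ = 15 + 80 = 95; r = 94 − 95 = -1
T=85: ŷ = 15 + 85 = 100; r = 103 − 100 = 3
T=90: ŷ = 15 + 90 = 105; r = 104 − 105 = -1
Largest |r| is 3 at T = 85, residual 3.

T = 85, r = 3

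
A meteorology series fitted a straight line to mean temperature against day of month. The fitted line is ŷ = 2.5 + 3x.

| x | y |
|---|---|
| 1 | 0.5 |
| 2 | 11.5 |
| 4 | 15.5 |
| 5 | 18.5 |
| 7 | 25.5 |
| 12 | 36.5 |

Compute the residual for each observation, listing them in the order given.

-5, 3, 1, 1, 2, -2

x=1: ŷ = 2.5 + 3·1 = 5.5; e = 0.5 − 5.5 = -5
x=2: ŷ = 2.5 + 3·2 = 8.5; e = 11.5 − 8.5 = 3
x=4: ŷ = 2.5 + 3·4 = 14.5; e = 15.5 − 14.5 = 1
x=5: ŷ = 2.5 + 3·5 = 17.5; e = 18.5 − 17.5 = 1
x=7: ŷ = 2.5 + 3·7 = 23.5; e = 25.5 − 23.5 = 2
x=12: ŷ = 2.5 + 3·12 = 38.5; e = 36.5 − 38.5 = -2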